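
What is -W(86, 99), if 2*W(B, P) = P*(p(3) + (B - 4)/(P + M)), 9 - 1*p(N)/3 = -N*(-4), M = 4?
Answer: 83655/206 ≈ 406.09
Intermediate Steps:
p(N) = 27 - 12*N (p(N) = 27 - 3*(-N)*(-4) = 27 - 12*N)
W(B, P) = P*(-9 + (-4 + B)/(4 + P))/2 (W(B, P) = (P*((27 - 12*3) + (B - 4)/(P + 4)))/2 = (P*((27 - 36) + (-4 + B)/(4 + P)))/2 = (P*(-9 + (-4 + B)/(4 + P)))/2 = P*(-9 + (-4 + B)/(4 + P))/2)
-W(86, 99) = -99*(-40 + 86 - 9*99)/(2*(4 + 99)) = -99*(-40 + 86 - 891)/(2*103) = -99*(-845)/(2*103) = -1*(-83655/206) = 83655/206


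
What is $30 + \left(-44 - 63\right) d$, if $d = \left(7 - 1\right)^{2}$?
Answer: $-3822$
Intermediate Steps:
$d = 36$ ($d = 6^{2} = 36$)
$30 + \left(-44 - 63\right) d = 30 + \left(-44 - 63\right) 36 = 30 - 3852 = -3822$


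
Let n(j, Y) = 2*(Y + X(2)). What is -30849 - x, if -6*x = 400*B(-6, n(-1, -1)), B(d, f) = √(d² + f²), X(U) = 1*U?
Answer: -30849 + 400*√10/3 ≈ -30427.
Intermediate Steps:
X(U) = U
n(j, Y) = 4 + 2*Y (n(j, Y) = 2*(Y + 2) = 2*(2 + Y) = 4 + 2*Y)
x = -400*√10/3 (x = -200*√((-6)² + (4 + 2*(-1))²)/3 = -200*√(36 + (4 - 2)²)/3 = -200*√(36 + 2²)/3 = -200*√(36 + 4)/3 = -200*√40/3 = -200*2*√10/3 = -400*√10/3 ≈ -421.64)
-30849 - x = -30849 - (-400)*√10/3 = -30849 + 400*√10/3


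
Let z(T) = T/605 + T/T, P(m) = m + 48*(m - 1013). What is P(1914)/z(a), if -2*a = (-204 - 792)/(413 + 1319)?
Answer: 23661726660/524179 ≈ 45141.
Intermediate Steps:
P(m) = -48624 + 49*m (P(m) = m + 48*(-1013 + m) = m + (-48624 + 48*m) = -48624 + 49*m)
a = 249/866 (a = -(-204 - 792)/(2*(413 + 1319)) = -(-498)/1732 = -½*(-249/433) = 249/866 ≈ 0.28753)
z(T) = 1 + T/605 (z(T) = T*(1/605) + 1 = T/605 + 1 = 1 + T/605)
P(1914)/z(a) = (-48624 + 49*1914)/(1 + (1/605)*(249/866)) = (-48624 + 93786)/(1 + 249/523930) = 45162/(524179/523930) = 45162*(523930/524179) = 23661726660/524179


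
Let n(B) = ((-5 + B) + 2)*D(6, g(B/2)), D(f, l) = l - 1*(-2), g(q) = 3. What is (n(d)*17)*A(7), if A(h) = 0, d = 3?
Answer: 0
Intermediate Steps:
D(f, l) = 2 + l (D(f, l) = l + 2 = 2 + l)
n(B) = -15 + 5*B (n(B) = ((-5 + B) + 2)*(2 + 3) = (-3 + B)*5 = -15 + 5*B)
(n(d)*17)*A(7) = ((-15 + 5*3)*17)*0 = ((-15 + 15)*17)*0 = (0*17)*0 = 0*0 = 0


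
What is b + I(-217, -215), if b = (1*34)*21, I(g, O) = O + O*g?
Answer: 47154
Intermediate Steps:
b = 714 (b = 34*21 = 714)
b + I(-217, -215) = 714 - 215*(1 - 217) = 714 - 215*(-216) = 714 + 46440 = 47154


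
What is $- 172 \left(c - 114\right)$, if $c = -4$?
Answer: $20296$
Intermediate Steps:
$- 172 \left(c - 114\right) = - 172 \left(-4 - 114\right) = \left(-172\right) \left(-118\right) = 20296$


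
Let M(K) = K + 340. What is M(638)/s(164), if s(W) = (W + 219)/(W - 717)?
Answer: -540834/383 ≈ -1412.1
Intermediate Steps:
s(W) = (219 + W)/(-717 + W)
M(K) = 340 + K
M(638)/s(164) = (340 + 638)/(((219 + 164)/(-717 + 164))) = 978/((383/(-553))) = 978/((-1/553*383)) = 978/(-383/553) = 978*(-553/383) = -540834/383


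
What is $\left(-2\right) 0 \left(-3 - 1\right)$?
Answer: $0$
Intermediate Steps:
$\left(-2\right) 0 \left(-3 - 1\right) = 0 \left(-4\right) = 0$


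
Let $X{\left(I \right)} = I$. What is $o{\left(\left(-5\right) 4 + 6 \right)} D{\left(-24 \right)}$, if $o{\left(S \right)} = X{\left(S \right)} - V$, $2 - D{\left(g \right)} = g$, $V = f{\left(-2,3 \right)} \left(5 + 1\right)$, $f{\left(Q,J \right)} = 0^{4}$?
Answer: $-364$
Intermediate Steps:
$f{\left(Q,J \right)} = 0$
$V = 0$ ($V = 0 \left(5 + 1\right) = 0 \cdot 6 = 0$)
$D{\left(g \right)} = 2 - g$
$o{\left(S \right)} = S$ ($o{\left(S \right)} = S - 0 = S + 0 = S$)
$o{\left(\left(-5\right) 4 + 6 \right)} D{\left(-24 \right)} = \left(\left(-5\right) 4 + 6\right) \left(2 - -24\right) = \left(-20 + 6\right) \left(2 + 24\right) = \left(-14\right) 26 = -364$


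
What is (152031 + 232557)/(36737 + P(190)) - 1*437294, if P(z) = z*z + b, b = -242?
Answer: -31744973342/72595 ≈ -4.3729e+5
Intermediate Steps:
P(z) = -242 + z² (P(z) = z*z - 242 = z² - 242 = -242 + z²)
(152031 + 232557)/(36737 + P(190)) - 1*437294 = (152031 + 232557)/(36737 + (-242 + 190²)) - 1*437294 = 384588/(36737 + (-242 + 36100)) - 437294 = 384588/(36737 + 35858) - 437294 = 384588/72595 - 437294 = -31744973342/72595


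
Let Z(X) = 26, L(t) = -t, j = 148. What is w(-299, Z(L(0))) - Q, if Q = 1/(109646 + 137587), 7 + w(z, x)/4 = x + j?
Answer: 165151643/247233 ≈ 668.00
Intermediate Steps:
w(z, x) = 564 + 4*x (w(z, x) = -28 + 4*(x + 148) = -28 + 4*(148 + x) = -28 + (592 + 4*x) = 564 + 4*x)
Q = 1/247233 ≈ 4.0448e-6
w(-299, Z(L(0))) - Q = (564 + 4*26) - 1*1/247233 = (564 + 104) - 1/247233 = 668 - 1/247233 = 165151643/247233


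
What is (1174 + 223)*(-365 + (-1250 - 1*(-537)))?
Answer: -1505966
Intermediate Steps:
(1174 + 223)*(-365 + (-1250 - 1*(-537))) = 1397*(-365 + (-1250 + 537)) = 1397*(-365 - 713) = 1397*(-1078) = -1505966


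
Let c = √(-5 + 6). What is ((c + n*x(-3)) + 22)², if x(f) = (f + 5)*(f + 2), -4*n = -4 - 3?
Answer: 1521/4 ≈ 380.25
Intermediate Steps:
n = 7/4 (n = -(-4 - 3)/4 = -¼*(-7) = 7/4 ≈ 1.7500)
x(f) = (2 + f)*(5 + f) (x(f) = (5 + f)*(2 + f) = (2 + f)*(5 + f))
c = 1 (c = √1 = 1)
((c + n*x(-3)) + 22)² = ((1 + 7*(10 + (-3)² + 7*(-3))/4) + 22)² = ((1 + 7*(10 + 9 - 21)/4) + 22)² = ((1 + (7/4)*(-2)) + 22)² = ((1 - 7/2) + 22)² = (-5/2 + 22)² = (39/2)² = 1521/4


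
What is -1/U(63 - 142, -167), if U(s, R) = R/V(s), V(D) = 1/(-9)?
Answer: -1/1503 ≈ -0.00066534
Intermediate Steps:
V(D) = -⅑
U(s, R) = -9*R (U(s, R) = R/(-⅑) = R*(-9) = -9*R)
-1/U(63 - 142, -167) = -1/((-9*(-167))) = -1/1503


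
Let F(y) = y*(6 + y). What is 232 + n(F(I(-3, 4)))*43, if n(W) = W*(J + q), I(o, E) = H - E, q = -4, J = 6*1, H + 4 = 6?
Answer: -456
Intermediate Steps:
H = 2 (H = -4 + 6 = 2)
J = 6
I(o, E) = 2 - E
n(W) = 2*W (n(W) = W*(6 - 4) = W*2 = 2*W)
232 + n(F(I(-3, 4)))*43 = 232 + (2*((2 - 1*4)*(6 + (2 - 1*4))))*43 = 232 + (2*((2 - 4)*(6 + (2 - 4))))*43 = 232 + (2*(-2*(6 - 2)))*43 = 232 + (2*(-2*4))*43 = 232 + (2*(-8))*43 = 232 - 16*43 = 232 - 688 = -456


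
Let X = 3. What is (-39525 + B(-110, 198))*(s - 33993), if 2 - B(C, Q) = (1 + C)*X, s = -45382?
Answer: 3111182500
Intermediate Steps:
B(C, Q) = -1 - 3*C (B(C, Q) = 2 - (1 + C)*3 = 2 - (3 + 3*C) = 2 + (-3 - 3*C) = -1 - 3*C)
(-39525 + B(-110, 198))*(s - 33993) = (-39525 + (-1 - 3*(-110)))*(-45382 - 33993) = (-39525 + (-1 + 330))*(-79375) = (-39525 + 329)*(-79375) = -39196*(-79375) = 3111182500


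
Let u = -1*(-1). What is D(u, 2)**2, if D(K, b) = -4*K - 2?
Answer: 36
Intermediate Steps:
u = 1
D(K, b) = -2 - 4*K
D(u, 2)**2 = (-2 - 4*1)**2 = (-2 - 4)**2 = (-6)**2 = 36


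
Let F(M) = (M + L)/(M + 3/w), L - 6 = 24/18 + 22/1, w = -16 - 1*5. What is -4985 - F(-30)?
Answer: -3155519/633 ≈ -4985.0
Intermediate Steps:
w = -21 (w = -16 - 5 = -21)
L = 88/3 (L = 6 + (24/18 + 22/1) = 6 + (24*(1/18) + 22*1) = 6 + (4/3 + 22) = 6 + 70/3 = 88/3 ≈ 29.333)
F(M) = (88/3 + M)/(-⅐ + M) (F(M) = (M + 88/3)/(M + 3/(-21)) = (88/3 + M)/(M + 3*(-1/21)) = (88/3 + M)/(M - ⅐) = (88/3 + M)/(-⅐ + M))
-4985 - F(-30) = -4985 - 7*(88 + 3*(-30))/(3*(-1 + 7*(-30))) = -4985 - 7*(88 - 90)/(3*(-1 - 210)) = -4985 - 7*(-2)/(3*(-211)) = -4985 - 7*(-1)*(-2)/(3*211) = -4985 - 1*14/633 = -4985 - 14/633 = -3155519/633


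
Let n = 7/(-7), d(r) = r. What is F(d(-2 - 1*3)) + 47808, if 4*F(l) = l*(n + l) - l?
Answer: 191267/4 ≈ 47817.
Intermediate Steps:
n = -1 (n = 7*(-⅐) = -1)
F(l) = -l/4 + l*(-1 + l)/4 (F(l) = (l*(-1 + l) - l)/4 = (-l + l*(-1 + l))/4 = -l/4 + l*(-1 + l)/4)
F(d(-2 - 1*3)) + 47808 = (-2 - 1*3)*(-2 + (-2 - 1*3))/4 + 47808 = (-2 - 3)*(-2 + (-2 - 3))/4 + 47808 = (¼)*(-5)*(-2 - 5) + 47808 = (¼)*(-5)*(-7) + 47808 = 35/4 + 47808 = 191267/4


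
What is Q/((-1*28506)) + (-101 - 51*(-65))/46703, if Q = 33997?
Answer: -1496143607/1331315718 ≈ -1.1238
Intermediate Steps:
Q/((-1*28506)) + (-101 - 51*(-65))/46703 = 33997/((-1*28506)) + (-101 - 51*(-65))/46703 = 33997/(-28506) + (-101 + 3315)*(1/46703) = 33997*(-1/28506) + 3214*(1/46703) = -33997/28506 + 3214/46703 = -1496143607/1331315718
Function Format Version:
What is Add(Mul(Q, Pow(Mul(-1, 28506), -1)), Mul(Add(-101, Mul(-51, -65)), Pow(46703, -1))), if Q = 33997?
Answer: Rational(-1496143607, 1331315718) ≈ -1.1238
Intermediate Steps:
Add(Mul(Q, Pow(Mul(-1, 28506), -1)), Mul(Add(-101, Mul(-51, -65)), Pow(46703, -1))) = Add(Mul(33997, Pow(Mul(-1, 28506), -1)), Mul(Add(-101, Mul(-51, -65)), Pow(46703, -1))) = Add(Mul(33997, Pow(-28506, -1)), Mul(Add(-101, 3315), Rational(1, 46703))) = Add(Mul(33997, Rational(-1, 28506)), Mul(3214, Rational(1, 46703))) = Add(Rational(-33997, 28506), Rational(3214, 46703)) = Rational(-1496143607, 1331315718)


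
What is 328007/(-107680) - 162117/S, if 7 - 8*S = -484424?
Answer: -99516942499/17387843360 ≈ -5.7234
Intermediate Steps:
S = 484431/8 (S = 7/8 - 1/8*(-484424) = 7/8 + 60553 = 484431/8 ≈ 60554.)
328007/(-107680) - 162117/S = 328007/(-107680) - 162117/484431/8 = 328007*(-1/107680) - 162117*8/484431 = -328007/107680 - 432312/161477 = -99516942499/17387843360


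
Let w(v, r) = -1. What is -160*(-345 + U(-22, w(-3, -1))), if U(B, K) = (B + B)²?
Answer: -254560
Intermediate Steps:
U(B, K) = 4*B² (U(B, K) = (2*B)² = 4*B²)
-160*(-345 + U(-22, w(-3, -1))) = -160*(-345 + 4*(-22)²) = -160*(-345 + 4*484) = -160*(-345 + 1936) = -160*1591 = -254560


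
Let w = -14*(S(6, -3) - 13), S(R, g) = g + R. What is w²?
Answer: 19600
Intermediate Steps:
S(R, g) = R + g
w = 140 (w = -14*((6 - 3) - 13) = -14*(3 - 13) = -14*(-10) = 140)
w² = 140² = 19600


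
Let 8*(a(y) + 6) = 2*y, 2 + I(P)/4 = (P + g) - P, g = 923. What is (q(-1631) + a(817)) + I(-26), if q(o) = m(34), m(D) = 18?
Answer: 15601/4 ≈ 3900.3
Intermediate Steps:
q(o) = 18
I(P) = 3684 (I(P) = -8 + 4*((P + 923) - P) = -8 + 4*((923 + P) - P) = -8 + 4*923 = -8 + 3692 = 3684)
a(y) = -6 + y/4 (a(y) = -6 + (2*y)/8 = -6 + y/4)
(q(-1631) + a(817)) + I(-26) = (18 + (-6 + (¼)*817)) + 3684 = (18 + (-6 + 817/4)) + 3684 = (18 + 793/4) + 3684 = 865/4 + 3684 = 15601/4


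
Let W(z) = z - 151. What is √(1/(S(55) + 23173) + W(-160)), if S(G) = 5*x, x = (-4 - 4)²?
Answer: I*√171647422746/23493 ≈ 17.635*I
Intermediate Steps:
W(z) = -151 + z
x = 64 (x = (-8)² = 64)
S(G) = 320 (S(G) = 5*64 = 320)
√(1/(S(55) + 23173) + W(-160)) = √(1/(320 + 23173) + (-151 - 160)) = √(1/23493 - 311) = √(-7306322/23493) = I*√171647422746/23493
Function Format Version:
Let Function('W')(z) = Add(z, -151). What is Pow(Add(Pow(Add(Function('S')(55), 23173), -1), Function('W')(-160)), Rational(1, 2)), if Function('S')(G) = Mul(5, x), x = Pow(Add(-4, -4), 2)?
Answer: Mul(Rational(1, 23493), I, Pow(171647422746, Rational(1, 2))) ≈ Mul(17.635, I)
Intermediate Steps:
Function('W')(z) = Add(-151, z)
x = 64 (x = Pow(-8, 2) = 64)
Function('S')(G) = 320 (Function('S')(G) = Mul(5, 64) = 320)
Pow(Add(Pow(Add(Function('S')(55), 23173), -1), Function('W')(-160)), Rational(1, 2)) = Pow(Add(Pow(Add(320, 23173), -1), Add(-151, -160)), Rational(1, 2)) = Pow(Add(Pow(23493, -1), -311), Rational(1, 2)) = Pow(Add(Rational(1, 23493), -311), Rational(1, 2)) = Pow(Rational(-7306322, 23493), Rational(1, 2)) = Mul(Rational(1, 23493), I, Pow(171647422746, Rational(1, 2)))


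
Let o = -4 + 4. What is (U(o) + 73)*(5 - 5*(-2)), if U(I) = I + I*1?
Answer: 1095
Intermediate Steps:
o = 0
U(I) = 2*I (U(I) = I + I = 2*I)
(U(o) + 73)*(5 - 5*(-2)) = (2*0 + 73)*(5 - 5*(-2)) = (0 + 73)*(5 + 10) = 73*15 = 1095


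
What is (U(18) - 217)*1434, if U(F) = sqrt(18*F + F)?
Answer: -311178 + 4302*sqrt(38) ≈ -2.8466e+5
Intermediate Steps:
U(F) = sqrt(19)*sqrt(F) (U(F) = sqrt(19*F) = sqrt(19)*sqrt(F))
(U(18) - 217)*1434 = (sqrt(19)*sqrt(18) - 217)*1434 = (sqrt(19)*(3*sqrt(2)) - 217)*1434 = (3*sqrt(38) - 217)*1434 = (-217 + 3*sqrt(38))*1434 = -311178 + 4302*sqrt(38)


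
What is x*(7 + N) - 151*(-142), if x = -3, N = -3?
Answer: 21430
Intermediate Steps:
x*(7 + N) - 151*(-142) = -3*(7 - 3) - 151*(-142) = -3*4 + 21442 = -12 + 21442 = 21430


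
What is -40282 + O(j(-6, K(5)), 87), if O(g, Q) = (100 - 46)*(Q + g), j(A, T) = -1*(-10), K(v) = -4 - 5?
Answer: -35044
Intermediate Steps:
K(v) = -9
j(A, T) = 10
O(g, Q) = 54*Q + 54*g (O(g, Q) = 54*(Q + g) = 54*Q + 54*g)
-40282 + O(j(-6, K(5)), 87) = -40282 + (54*87 + 54*10) = -40282 + (4698 + 540) = -40282 + 5238 = -35044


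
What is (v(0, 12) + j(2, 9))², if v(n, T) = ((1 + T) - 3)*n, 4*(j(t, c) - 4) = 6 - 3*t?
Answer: 16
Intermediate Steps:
j(t, c) = 11/2 - 3*t/4 (j(t, c) = 4 + (6 - 3*t)/4 = 4 + (3/2 - 3*t/4) = 11/2 - 3*t/4)
v(n, T) = n*(-2 + T) (v(n, T) = (-2 + T)*n = n*(-2 + T))
(v(0, 12) + j(2, 9))² = (0*(-2 + 12) + (11/2 - ¾*2))² = (0*10 + (11/2 - 3/2))² = (0 + 4)² = 4² = 16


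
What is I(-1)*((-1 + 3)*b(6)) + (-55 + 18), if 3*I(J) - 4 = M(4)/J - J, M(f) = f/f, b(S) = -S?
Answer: -53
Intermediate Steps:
M(f) = 1
I(J) = 4/3 - J/3 + 1/(3*J) (I(J) = 4/3 + (1/J - J)/3 = 4/3 + (-J/3 + 1/(3*J)) = 4/3 - J/3 + 1/(3*J))
I(-1)*((-1 + 3)*b(6)) + (-55 + 18) = ((⅓)*(1 - 1*(-1)*(-4 - 1))/(-1))*((-1 + 3)*(-1*6)) + (-55 + 18) = ((⅓)*(-1)*(1 - 1*(-1)*(-5)))*(2*(-6)) - 37 = ((⅓)*(-1)*(1 - 5))*(-12) - 37 = ((⅓)*(-1)*(-4))*(-12) - 37 = (4/3)*(-12) - 37 = -16 - 37 = -53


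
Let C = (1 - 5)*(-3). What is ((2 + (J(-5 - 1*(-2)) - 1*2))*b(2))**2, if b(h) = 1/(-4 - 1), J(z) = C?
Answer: 144/25 ≈ 5.7600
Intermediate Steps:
C = 12 (C = -4*(-3) = 12)
J(z) = 12
b(h) = -1/5 (b(h) = 1/(-5) = -1/5)
((2 + (J(-5 - 1*(-2)) - 1*2))*b(2))**2 = ((2 + (12 - 1*2))*(-1/5))**2 = ((2 + (12 - 2))*(-1/5))**2 = ((2 + 10)*(-1/5))**2 = (12*(-1/5))**2 = (-12/5)**2 = 144/25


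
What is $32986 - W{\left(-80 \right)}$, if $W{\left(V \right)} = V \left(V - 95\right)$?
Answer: $18986$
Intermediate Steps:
$W{\left(V \right)} = V \left(-95 + V\right)$
$32986 - W{\left(-80 \right)} = 32986 - - 80 \left(-95 - 80\right) = 32986 - \left(-80\right) \left(-175\right) = 32986 - 14000 = 18986$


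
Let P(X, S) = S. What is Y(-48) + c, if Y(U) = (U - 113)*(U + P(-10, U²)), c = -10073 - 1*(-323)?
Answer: -372966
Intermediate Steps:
c = -9750 (c = -10073 + 323 = -9750)
Y(U) = (-113 + U)*(U + U²) (Y(U) = (U - 113)*(U + U²) = (-113 + U)*(U + U²))
Y(-48) + c = -48*(-113 + (-48)² - 112*(-48)) - 9750 = -48*(-113 + 2304 + 5376) - 9750 = -48*7567 - 9750 = -363216 - 9750 = -372966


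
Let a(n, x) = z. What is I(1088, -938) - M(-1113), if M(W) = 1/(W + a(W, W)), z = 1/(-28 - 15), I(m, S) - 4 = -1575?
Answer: -75188017/47860 ≈ -1571.0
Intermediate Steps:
I(m, S) = -1571 (I(m, S) = 4 - 1575 = -1571)
z = -1/43 (z = 1/(-43) = -1/43 ≈ -0.023256)
a(n, x) = -1/43
M(W) = 1/(-1/43 + W) (M(W) = 1/(W - 1/43) = 1/(-1/43 + W))
I(1088, -938) - M(-1113) = -1571 - 43/(-1 + 43*(-1113)) = -1571 - 43/(-1 - 47859) = -1571 - 43/(-47860) = -1571 - 43*(-1)/47860 = -1571 - 1*(-43/47860) = -1571 + 43/47860 = -75188017/47860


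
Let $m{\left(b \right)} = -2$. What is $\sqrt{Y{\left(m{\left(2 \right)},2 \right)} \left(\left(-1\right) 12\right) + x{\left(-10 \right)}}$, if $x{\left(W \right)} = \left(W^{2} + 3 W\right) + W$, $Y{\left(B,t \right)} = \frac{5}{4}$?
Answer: $3 \sqrt{5} \approx 6.7082$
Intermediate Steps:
$Y{\left(B,t \right)} = \frac{5}{4}$ ($Y{\left(B,t \right)} = 5 \cdot \frac{1}{4} = \frac{5}{4}$)
$x{\left(W \right)} = W^{2} + 4 W$
$\sqrt{Y{\left(m{\left(2 \right)},2 \right)} \left(\left(-1\right) 12\right) + x{\left(-10 \right)}} = \sqrt{\frac{5 \left(\left(-1\right) 12\right)}{4} - 10 \left(4 - 10\right)} = \sqrt{\frac{5}{4} \left(-12\right) - -60} = \sqrt{-15 + 60} = \sqrt{45} = 3 \sqrt{5}$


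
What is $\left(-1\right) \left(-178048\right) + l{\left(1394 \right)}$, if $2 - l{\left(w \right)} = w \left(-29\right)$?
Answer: $218476$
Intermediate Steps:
$l{\left(w \right)} = 2 + 29 w$ ($l{\left(w \right)} = 2 - w \left(-29\right) = 2 - - 29 w = 2 + 29 w$)
$\left(-1\right) \left(-178048\right) + l{\left(1394 \right)} = \left(-1\right) \left(-178048\right) + \left(2 + 29 \cdot 1394\right) = 178048 + \left(2 + 40426\right) = 178048 + 40428 = 218476$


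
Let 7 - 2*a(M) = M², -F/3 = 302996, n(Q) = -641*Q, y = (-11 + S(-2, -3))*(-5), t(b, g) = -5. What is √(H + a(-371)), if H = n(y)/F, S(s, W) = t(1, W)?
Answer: I*√3553789478895813/227247 ≈ 262.33*I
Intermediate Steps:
S(s, W) = -5
y = 80 (y = (-11 - 5)*(-5) = -16*(-5) = 80)
F = -908988 (F = -3*302996 = -908988)
a(M) = 7/2 - M²/2
H = 12820/227247 (H = -641*80/(-908988) = -51280*(-1/908988) = 12820/227247 ≈ 0.056414)
√(H + a(-371)) = √(12820/227247 + (7/2 - ½*(-371)²)) = √(12820/227247 + (7/2 - ½*137641)) = √(12820/227247 + (7/2 - 137641/2)) = √(12820/227247 - 68817) = √(-15638443979/227247) = I*√3553789478895813/227247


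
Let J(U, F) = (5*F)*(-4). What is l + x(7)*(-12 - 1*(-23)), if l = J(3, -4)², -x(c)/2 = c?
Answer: 6246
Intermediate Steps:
J(U, F) = -20*F
x(c) = -2*c
l = 6400 (l = (-20*(-4))² = 80² = 6400)
l + x(7)*(-12 - 1*(-23)) = 6400 + (-2*7)*(-12 - 1*(-23)) = 6400 - 14*(-12 + 23) = 6400 - 14*11 = 6400 - 154 = 6246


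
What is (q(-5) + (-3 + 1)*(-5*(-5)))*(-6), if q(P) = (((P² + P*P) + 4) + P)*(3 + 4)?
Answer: -1758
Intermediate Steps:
q(P) = 28 + 7*P + 14*P² (q(P) = (((P² + P²) + 4) + P)*7 = ((2*P² + 4) + P)*7 = ((4 + 2*P²) + P)*7 = (4 + P + 2*P²)*7 = 28 + 7*P + 14*P²)
(q(-5) + (-3 + 1)*(-5*(-5)))*(-6) = ((28 + 7*(-5) + 14*(-5)²) + (-3 + 1)*(-5*(-5)))*(-6) = ((28 - 35 + 14*25) - 2*25)*(-6) = ((28 - 35 + 350) - 50)*(-6) = (343 - 50)*(-6) = 293*(-6) = -1758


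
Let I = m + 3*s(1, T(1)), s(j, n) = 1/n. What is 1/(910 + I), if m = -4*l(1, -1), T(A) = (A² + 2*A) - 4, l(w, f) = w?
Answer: 1/903 ≈ 0.0011074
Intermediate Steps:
T(A) = -4 + A² + 2*A
m = -4 (m = -4*1 = -4)
I = -7 (I = -4 + 3/(-4 + 1² + 2*1) = -4 + 3/(-4 + 1 + 2) = -4 + 3/(-1) = -4 + 3*(-1) = -4 - 3 = -7)
1/(910 + I) = 1/(910 - 7) = 1/903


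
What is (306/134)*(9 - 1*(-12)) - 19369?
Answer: -1294510/67 ≈ -19321.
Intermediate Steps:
(306/134)*(9 - 1*(-12)) - 19369 = (306*(1/134))*(9 + 12) - 19369 = (153/67)*21 - 19369 = 3213/67 - 19369 = -1294510/67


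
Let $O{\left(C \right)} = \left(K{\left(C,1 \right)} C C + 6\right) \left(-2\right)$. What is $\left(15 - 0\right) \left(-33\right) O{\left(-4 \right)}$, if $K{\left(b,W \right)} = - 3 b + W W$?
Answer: $211860$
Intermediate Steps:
$K{\left(b,W \right)} = W^{2} - 3 b$ ($K{\left(b,W \right)} = - 3 b + W^{2} = W^{2} - 3 b$)
$O{\left(C \right)} = -12 - 2 C^{2} \left(1 - 3 C\right)$ ($O{\left(C \right)} = \left(\left(1^{2} - 3 C\right) C C + 6\right) \left(-2\right) = \left(\left(1 - 3 C\right) C^{2} + 6\right) \left(-2\right) = \left(C^{2} \left(1 - 3 C\right) + 6\right) \left(-2\right) = \left(6 + C^{2} \left(1 - 3 C\right)\right) \left(-2\right) = -12 - 2 C^{2} \left(1 - 3 C\right)$)
$\left(15 - 0\right) \left(-33\right) O{\left(-4 \right)} = \left(15 - 0\right) \left(-33\right) \left(-12 + 2 \left(-4\right)^{2} \left(-1 + 3 \left(-4\right)\right)\right) = \left(15 + 0\right) \left(-33\right) \left(-12 + 2 \cdot 16 \left(-1 - 12\right)\right) = 15 \left(-33\right) \left(-12 + 2 \cdot 16 \left(-13\right)\right) = - 495 \left(-12 - 416\right) = \left(-495\right) \left(-428\right) = 211860$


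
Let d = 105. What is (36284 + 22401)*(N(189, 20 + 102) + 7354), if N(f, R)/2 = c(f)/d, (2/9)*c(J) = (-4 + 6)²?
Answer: 3021127274/7 ≈ 4.3159e+8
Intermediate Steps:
c(J) = 18 (c(J) = 9*(-4 + 6)²/2 = (9/2)*2² = (9/2)*4 = 18)
N(f, R) = 12/35 (N(f, R) = 2*(18/105) = 2*(18*(1/105)) = 2*(6/35) = 12/35)
(36284 + 22401)*(N(189, 20 + 102) + 7354) = (36284 + 22401)*(12/35 + 7354) = 58685*(257402/35) = 3021127274/7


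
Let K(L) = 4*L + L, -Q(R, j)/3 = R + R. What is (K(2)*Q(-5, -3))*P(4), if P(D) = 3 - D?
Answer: -300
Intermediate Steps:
Q(R, j) = -6*R (Q(R, j) = -3*(R + R) = -6*R)
K(L) = 5*L
(K(2)*Q(-5, -3))*P(4) = ((5*2)*(-6*(-5)))*(3 - 1*4) = (10*30)*(3 - 4) = 300*(-1) = -300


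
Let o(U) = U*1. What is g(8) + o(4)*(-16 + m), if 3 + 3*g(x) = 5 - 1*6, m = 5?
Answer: -136/3 ≈ -45.333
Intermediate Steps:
o(U) = U
g(x) = -4/3 (g(x) = -1 + (5 - 1*6)/3 = -1 + (5 - 6)/3 = -1 + (⅓)*(-1) = -1 - ⅓ = -4/3)
g(8) + o(4)*(-16 + m) = -4/3 + 4*(-16 + 5) = -4/3 + 4*(-11) = -4/3 - 44 = -136/3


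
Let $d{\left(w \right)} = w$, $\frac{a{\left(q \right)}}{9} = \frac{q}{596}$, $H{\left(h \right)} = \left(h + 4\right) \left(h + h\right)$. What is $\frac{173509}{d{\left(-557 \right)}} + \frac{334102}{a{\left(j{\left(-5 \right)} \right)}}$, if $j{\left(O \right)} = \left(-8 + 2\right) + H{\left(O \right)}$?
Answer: $\frac{27726565705}{5013} \approx 5.5309 \cdot 10^{6}$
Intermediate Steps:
$H{\left(h \right)} = 2 h \left(4 + h\right)$ ($H{\left(h \right)} = \left(4 + h\right) 2 h = 2 h \left(4 + h\right)$)
$j{\left(O \right)} = -6 + 2 O \left(4 + O\right)$ ($j{\left(O \right)} = \left(-8 + 2\right) + 2 O \left(4 + O\right) = -6 + 2 O \left(4 + O\right)$)
$a{\left(q \right)} = \frac{9 q}{596}$ ($a{\left(q \right)} = 9 \frac{q}{596} = \frac{9 q}{596}$)
$\frac{173509}{d{\left(-557 \right)}} + \frac{334102}{a{\left(j{\left(-5 \right)} \right)}} = \frac{173509}{-557} + \frac{334102}{\frac{9}{596} \left(-6 + 2 \left(-5\right) \left(4 - 5\right)\right)} = 173509 \left(- \frac{1}{557}\right) + \frac{334102}{\frac{9}{596} \left(-6 + 2 \left(-5\right) \left(-1\right)\right)} = - \frac{173509}{557} + \frac{334102}{\frac{9}{596} \left(-6 + 10\right)} = - \frac{173509}{557} + \frac{334102}{\frac{9}{596} \cdot 4} = - \frac{173509}{557} + \frac{334102}{\frac{9}{149}} = - \frac{173509}{557} + 334102 \cdot \frac{149}{9} = - \frac{173509}{557} + \frac{49781198}{9} = \frac{27726565705}{5013}$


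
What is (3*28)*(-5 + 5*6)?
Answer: 2100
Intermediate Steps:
(3*28)*(-5 + 5*6) = 84*(-5 + 30) = 84*25 = 2100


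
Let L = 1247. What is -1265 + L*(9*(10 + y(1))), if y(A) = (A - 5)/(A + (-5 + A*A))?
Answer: 125929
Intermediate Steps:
y(A) = (-5 + A)/(-5 + A + A²) (y(A) = (-5 + A)/(A + (-5 + A²)) = (-5 + A)/(-5 + A + A²))
-1265 + L*(9*(10 + y(1))) = -1265 + 1247*(9*(10 + (-5 + 1)/(-5 + 1 + 1²))) = -1265 + 1247*(9*(10 - 4/(-5 + 1 + 1))) = -1265 + 1247*(9*(10 - 4/(-3))) = -1265 + 1247*(9*(10 - ⅓*(-4))) = -1265 + 1247*(9*(10 + 4/3)) = -1265 + 1247*(9*(34/3)) = -1265 + 1247*102 = -1265 + 127194 = 125929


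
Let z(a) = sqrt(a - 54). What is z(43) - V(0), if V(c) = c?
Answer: I*sqrt(11) ≈ 3.3166*I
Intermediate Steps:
z(a) = sqrt(-54 + a)
z(43) - V(0) = sqrt(-54 + 43) - 1*0 = sqrt(-11) + 0 = I*sqrt(11) + 0 = I*sqrt(11)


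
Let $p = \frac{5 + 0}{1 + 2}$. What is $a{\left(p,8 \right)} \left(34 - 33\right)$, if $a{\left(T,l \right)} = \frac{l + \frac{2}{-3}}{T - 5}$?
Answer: $- \frac{11}{5} \approx -2.2$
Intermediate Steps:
$p = \frac{5}{3} \approx 1.6667$
$a{\left(T,l \right)} = \frac{- \frac{2}{3} + l}{-5 + T}$ ($a{\left(T,l \right)} = \frac{l + 2 \left(- \frac{1}{3}\right)}{-5 + T} = \frac{l - \frac{2}{3}}{-5 + T} = \frac{- \frac{2}{3} + l}{-5 + T}$)
$a{\left(p,8 \right)} \left(34 - 33\right) = \frac{- \frac{2}{3} + 8}{-5 + \frac{5}{3}} \left(34 - 33\right) = \frac{1}{- \frac{10}{3}} \cdot \frac{22}{3} \cdot 1 = \left(- \frac{3}{10}\right) \frac{22}{3} \cdot 1 = \left(- \frac{11}{5}\right) 1 = - \frac{11}{5}$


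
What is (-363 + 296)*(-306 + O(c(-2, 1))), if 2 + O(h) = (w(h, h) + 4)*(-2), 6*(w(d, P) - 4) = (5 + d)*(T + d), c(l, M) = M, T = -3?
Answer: 21440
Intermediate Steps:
w(d, P) = 4 + (-3 + d)*(5 + d)/6 (w(d, P) = 4 + ((5 + d)*(-3 + d))/6 = 4 + ((-3 + d)*(5 + d))/6 = 4 + (-3 + d)*(5 + d)/6)
O(h) = -13 - 2*h/3 - h**2/3 (O(h) = -2 + ((3/2 + h/3 + h**2/6) + 4)*(-2) = -2 + (11/2 + h/3 + h**2/6)*(-2) = -2 + (-11 - 2*h/3 - h**2/3) = -13 - 2*h/3 - h**2/3)
(-363 + 296)*(-306 + O(c(-2, 1))) = (-363 + 296)*(-306 + (-13 - 2/3*1 - 1/3*1**2)) = -67*(-306 + (-13 - 2/3 - 1/3*1)) = -67*(-306 + (-13 - 2/3 - 1/3)) = -67*(-306 - 14) = -67*(-320) = 21440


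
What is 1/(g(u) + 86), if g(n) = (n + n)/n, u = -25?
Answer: 1/88 ≈ 0.011364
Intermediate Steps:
g(n) = 2 (g(n) = (2*n)/n = 2)
1/(g(u) + 86) = 1/(2 + 86) = 1/88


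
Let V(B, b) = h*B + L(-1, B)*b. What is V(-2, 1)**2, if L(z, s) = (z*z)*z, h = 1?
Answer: 9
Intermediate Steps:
L(z, s) = z**3 (L(z, s) = z**2*z = z**3)
V(B, b) = B - b (V(B, b) = 1*B + (-1)**3*b = B - b)
V(-2, 1)**2 = (-2 - 1*1)**2 = (-2 - 1)**2 = (-3)**2 = 9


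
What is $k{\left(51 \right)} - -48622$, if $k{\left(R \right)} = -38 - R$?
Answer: $48533$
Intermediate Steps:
$k{\left(51 \right)} - -48622 = \left(-38 - 51\right) - -48622 = \left(-38 - 51\right) + 48622 = -89 + 48622 = 48533$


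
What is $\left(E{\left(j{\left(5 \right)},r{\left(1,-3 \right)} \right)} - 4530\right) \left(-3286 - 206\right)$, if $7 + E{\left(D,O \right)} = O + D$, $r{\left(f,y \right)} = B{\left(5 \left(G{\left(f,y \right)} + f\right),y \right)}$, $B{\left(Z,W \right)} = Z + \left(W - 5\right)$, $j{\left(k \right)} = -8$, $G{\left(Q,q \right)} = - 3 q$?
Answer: $15724476$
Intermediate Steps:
$B{\left(Z,W \right)} = -5 + W + Z$ ($B{\left(Z,W \right)} = Z + \left(W - 5\right) = Z + \left(-5 + W\right) = -5 + W + Z$)
$r{\left(f,y \right)} = -5 - 14 y + 5 f$ ($r{\left(f,y \right)} = -5 + y + 5 \left(- 3 y + f\right) = -5 + y + 5 \left(f - 3 y\right) = -5 + y + \left(- 15 y + 5 f\right) = -5 - 14 y + 5 f$)
$E{\left(D,O \right)} = -7 + D + O$ ($E{\left(D,O \right)} = -7 + \left(O + D\right) = -7 + \left(D + O\right) = -7 + D + O$)
$\left(E{\left(j{\left(5 \right)},r{\left(1,-3 \right)} \right)} - 4530\right) \left(-3286 - 206\right) = \left(\left(-7 - 8 - -42\right) - 4530\right) \left(-3286 - 206\right) = \left(\left(-7 - 8 + \left(-5 + 42 + 5\right)\right) - 4530\right) \left(-3492\right) = \left(\left(-7 - 8 + 42\right) - 4530\right) \left(-3492\right) = \left(27 - 4530\right) \left(-3492\right) = \left(-4503\right) \left(-3492\right) = 15724476$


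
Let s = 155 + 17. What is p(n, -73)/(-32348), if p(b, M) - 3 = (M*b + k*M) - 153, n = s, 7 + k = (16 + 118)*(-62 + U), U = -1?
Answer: -604071/32348 ≈ -18.674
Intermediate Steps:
s = 172
k = -8449 (k = -7 + (16 + 118)*(-62 - 1) = -7 + 134*(-63) = -7 - 8442 = -8449)
n = 172
p(b, M) = -150 - 8449*M + M*b (p(b, M) = 3 + ((M*b - 8449*M) - 153) = 3 + ((-8449*M + M*b) - 153) = 3 + (-153 - 8449*M + M*b) = -150 - 8449*M + M*b)
p(n, -73)/(-32348) = (-150 - 8449*(-73) - 73*172)/(-32348) = (-150 + 616777 - 12556)*(-1/32348) = 604071*(-1/32348) = -604071/32348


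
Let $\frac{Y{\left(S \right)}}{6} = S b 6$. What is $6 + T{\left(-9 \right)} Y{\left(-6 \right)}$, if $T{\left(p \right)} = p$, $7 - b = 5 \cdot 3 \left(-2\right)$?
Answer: $71934$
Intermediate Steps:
$b = 37$ ($b = 7 - 5 \cdot 3 \left(-2\right) = 7 - 15 \left(-2\right) = 7 - -30 = 7 + 30 = 37$)
$Y{\left(S \right)} = 1332 S$ ($Y{\left(S \right)} = 6 S 37 \cdot 6 = 6 \cdot 37 S 6 = 6 \cdot 222 S = 1332 S$)
$6 + T{\left(-9 \right)} Y{\left(-6 \right)} = 6 - 9 \cdot 1332 \left(-6\right) = 6 - -71928 = 6 + 71928 = 71934$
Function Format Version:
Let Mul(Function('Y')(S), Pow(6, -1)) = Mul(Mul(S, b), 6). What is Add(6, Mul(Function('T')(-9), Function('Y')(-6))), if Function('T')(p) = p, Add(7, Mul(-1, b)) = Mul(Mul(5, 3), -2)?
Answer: 71934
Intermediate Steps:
b = 37 (b = Add(7, Mul(-1, Mul(Mul(5, 3), -2))) = Add(7, Mul(-1, Mul(15, -2))) = Add(7, Mul(-1, -30)) = Add(7, 30) = 37)
Function('Y')(S) = Mul(1332, S) (Function('Y')(S) = Mul(6, Mul(Mul(S, 37), 6)) = Mul(6, Mul(Mul(37, S), 6)) = Mul(6, Mul(222, S)) = Mul(1332, S))
Add(6, Mul(Function('T')(-9), Function('Y')(-6))) = Add(6, Mul(-9, Mul(1332, -6))) = Add(6, Mul(-9, -7992)) = Add(6, 71928) = 71934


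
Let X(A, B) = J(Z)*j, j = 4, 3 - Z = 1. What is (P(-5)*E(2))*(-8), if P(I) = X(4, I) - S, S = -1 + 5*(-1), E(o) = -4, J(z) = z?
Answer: 448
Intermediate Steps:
Z = 2 (Z = 3 - 1*1 = 3 - 1 = 2)
X(A, B) = 8 (X(A, B) = 2*4 = 8)
S = -6 (S = -1 - 5 = -6)
P(I) = 14 (P(I) = 8 - 1*(-6) = 8 + 6 = 14)
(P(-5)*E(2))*(-8) = (14*(-4))*(-8) = -56*(-8) = 448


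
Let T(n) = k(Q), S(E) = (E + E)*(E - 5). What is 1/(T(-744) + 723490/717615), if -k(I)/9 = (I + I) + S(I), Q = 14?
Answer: -143523/361533262 ≈ -0.00039698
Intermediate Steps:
S(E) = 2*E*(-5 + E) (S(E) = (2*E)*(-5 + E) = 2*E*(-5 + E))
k(I) = -18*I - 18*I*(-5 + I) (k(I) = -9*((I + I) + 2*I*(-5 + I)) = -9*(2*I + 2*I*(-5 + I)) = -18*I - 18*I*(-5 + I))
T(n) = -2520 (T(n) = 18*14*(4 - 1*14) = 18*14*(4 - 14) = 18*14*(-10) = -2520)
1/(T(-744) + 723490/717615) = 1/(-2520 + 723490/717615) = 1/(-2520 + 723490*(1/717615)) = 1/(-2520 + 144698/143523) = 1/(-361533262/143523) = -143523/361533262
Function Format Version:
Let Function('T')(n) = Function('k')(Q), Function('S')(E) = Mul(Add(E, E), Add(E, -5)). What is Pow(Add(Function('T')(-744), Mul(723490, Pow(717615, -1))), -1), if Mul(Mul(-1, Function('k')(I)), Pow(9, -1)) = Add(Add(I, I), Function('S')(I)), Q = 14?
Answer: Rational(-143523, 361533262) ≈ -0.00039698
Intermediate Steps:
Function('S')(E) = Mul(2, E, Add(-5, E)) (Function('S')(E) = Mul(Mul(2, E), Add(-5, E)) = Mul(2, E, Add(-5, E)))
Function('k')(I) = Add(Mul(-18, I), Mul(-18, I, Add(-5, I))) (Function('k')(I) = Mul(-9, Add(Add(I, I), Mul(2, I, Add(-5, I)))) = Mul(-9, Add(Mul(2, I), Mul(2, I, Add(-5, I)))) = Add(Mul(-18, I), Mul(-18, I, Add(-5, I))))
Function('T')(n) = -2520 (Function('T')(n) = Mul(18, 14, Add(4, Mul(-1, 14))) = Mul(18, 14, Add(4, -14)) = Mul(18, 14, -10) = -2520)
Pow(Add(Function('T')(-744), Mul(723490, Pow(717615, -1))), -1) = Pow(Add(-2520, Mul(723490, Pow(717615, -1))), -1) = Pow(Add(-2520, Mul(723490, Rational(1, 717615))), -1) = Pow(Add(-2520, Rational(144698, 143523)), -1) = Pow(Rational(-361533262, 143523), -1) = Rational(-143523, 361533262)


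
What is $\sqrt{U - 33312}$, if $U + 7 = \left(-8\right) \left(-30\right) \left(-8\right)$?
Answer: $i \sqrt{35239} \approx 187.72 i$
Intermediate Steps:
$U = -1927$ ($U = -7 + \left(-8\right) \left(-30\right) \left(-8\right) = -7 + 240 \left(-8\right) = -7 - 1920 = -1927$)
$\sqrt{U - 33312} = \sqrt{-1927 - 33312} = \sqrt{-35239} = i \sqrt{35239}$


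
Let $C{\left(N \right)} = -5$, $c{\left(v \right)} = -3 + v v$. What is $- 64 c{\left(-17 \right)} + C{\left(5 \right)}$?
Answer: $-18309$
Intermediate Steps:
$c{\left(v \right)} = -3 + v^{2}$
$- 64 c{\left(-17 \right)} + C{\left(5 \right)} = - 64 \left(-3 + \left(-17\right)^{2}\right) - 5 = - 64 \left(-3 + 289\right) - 5 = \left(-64\right) 286 - 5 = -18304 - 5 = -18309$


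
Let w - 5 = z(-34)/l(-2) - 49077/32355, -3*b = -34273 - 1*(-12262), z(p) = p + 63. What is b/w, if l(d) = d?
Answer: -4795730/7201 ≈ -665.98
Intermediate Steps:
z(p) = 63 + p
b = 7337 (b = -(-34273 - 1*(-12262))/3 = -(-34273 + 12262)/3 = -⅓*(-22011) = 7337)
w = -79211/7190 (w = 5 + ((63 - 34)/(-2) - 49077/32355) = 5 + (29*(-½) - 49077*1/32355) = 5 + (-29/2 - 5453/3595) = 5 - 115161/7190 = -79211/7190 ≈ -11.017)
b/w = 7337/(-79211/7190) = 7337*(-7190/79211) = -4795730/7201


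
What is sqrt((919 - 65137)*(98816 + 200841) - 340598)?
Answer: 4*I*sqrt(1202732114) ≈ 1.3872e+5*I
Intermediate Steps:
sqrt((919 - 65137)*(98816 + 200841) - 340598) = sqrt(-64218*299657 - 340598) = sqrt(-19243373226 - 340598) = sqrt(-19243713824) = 4*I*sqrt(1202732114)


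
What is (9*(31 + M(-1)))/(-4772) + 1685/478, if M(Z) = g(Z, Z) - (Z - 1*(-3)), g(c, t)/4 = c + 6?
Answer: 3915011/1140508 ≈ 3.4327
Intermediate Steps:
g(c, t) = 24 + 4*c (g(c, t) = 4*(c + 6) = 4*(6 + c) = 24 + 4*c)
M(Z) = 21 + 3*Z (M(Z) = (24 + 4*Z) - (Z - 1*(-3)) = (24 + 4*Z) - (Z + 3) = (24 + 4*Z) - (3 + Z) = (24 + 4*Z) + (-3 - Z) = 21 + 3*Z)
(9*(31 + M(-1)))/(-4772) + 1685/478 = (9*(31 + (21 + 3*(-1))))/(-4772) + 1685/478 = (9*(31 + (21 - 3)))*(-1/4772) + 1685*(1/478) = (9*(31 + 18))*(-1/4772) + 1685/478 = (9*49)*(-1/4772) + 1685/478 = 441*(-1/4772) + 1685/478 = -441/4772 + 1685/478 = 3915011/1140508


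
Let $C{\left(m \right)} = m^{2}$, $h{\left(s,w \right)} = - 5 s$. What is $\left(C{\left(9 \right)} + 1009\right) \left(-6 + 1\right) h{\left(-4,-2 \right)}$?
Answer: $-109000$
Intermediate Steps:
$\left(C{\left(9 \right)} + 1009\right) \left(-6 + 1\right) h{\left(-4,-2 \right)} = \left(9^{2} + 1009\right) \left(-6 + 1\right) \left(\left(-5\right) \left(-4\right)\right) = \left(81 + 1009\right) \left(\left(-5\right) 20\right) = 1090 \left(-100\right) = -109000$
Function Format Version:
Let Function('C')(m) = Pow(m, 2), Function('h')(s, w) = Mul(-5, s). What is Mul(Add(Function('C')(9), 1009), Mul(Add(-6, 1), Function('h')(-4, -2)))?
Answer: -109000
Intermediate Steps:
Mul(Add(Function('C')(9), 1009), Mul(Add(-6, 1), Function('h')(-4, -2))) = Mul(Add(Pow(9, 2), 1009), Mul(Add(-6, 1), Mul(-5, -4))) = Mul(Add(81, 1009), Mul(-5, 20)) = Mul(1090, -100) = -109000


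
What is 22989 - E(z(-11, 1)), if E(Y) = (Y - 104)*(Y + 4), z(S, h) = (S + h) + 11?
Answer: 23504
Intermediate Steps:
z(S, h) = 11 + S + h
E(Y) = (-104 + Y)*(4 + Y)
22989 - E(z(-11, 1)) = 22989 - (-416 + (11 - 11 + 1)**2 - 100*(11 - 11 + 1)) = 22989 - (-416 + 1**2 - 100*1) = 22989 - (-416 + 1 - 100) = 22989 - 1*(-515) = 22989 + 515 = 23504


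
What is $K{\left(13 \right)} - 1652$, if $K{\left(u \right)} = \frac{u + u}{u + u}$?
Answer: $-1651$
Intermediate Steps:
$K{\left(u \right)} = 1$ ($K{\left(u \right)} = \frac{2 u}{2 u} = 2 u \frac{1}{2 u} = 1$)
$K{\left(13 \right)} - 1652 = 1 - 1652 = -1651$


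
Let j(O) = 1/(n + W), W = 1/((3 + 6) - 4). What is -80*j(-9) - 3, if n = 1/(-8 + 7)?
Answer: 97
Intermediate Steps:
W = 1/5 (W = 1/(9 - 4) = 1/5 ≈ 0.20000)
n = -1 (n = 1/(-1) = -1)
j(O) = -5/4 (j(O) = 1/(-1 + 1/5) = 1/(-4/5) = -5/4)
-80*j(-9) - 3 = -80*(-5/4) - 3 = 100 - 3 = 97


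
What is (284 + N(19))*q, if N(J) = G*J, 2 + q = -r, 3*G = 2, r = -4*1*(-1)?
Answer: -1780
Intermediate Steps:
r = 4 (r = -4*(-1) = 4)
G = 2/3 (G = (1/3)*2 = 2/3 ≈ 0.66667)
q = -6 (q = -2 - 1*4 = -2 - 4 = -6)
N(J) = 2*J/3
(284 + N(19))*q = (284 + (2/3)*19)*(-6) = (284 + 38/3)*(-6) = (890/3)*(-6) = -1780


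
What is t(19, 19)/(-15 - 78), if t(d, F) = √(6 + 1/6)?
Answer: -√222/558 ≈ -0.026702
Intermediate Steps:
t(d, F) = √222/6 (t(d, F) = √(6 + ⅙) = √(37/6) = √222/6)
t(19, 19)/(-15 - 78) = (√222/6)/(-15 - 78) = (√222/6)/(-93) = (√222/6)*(-1/93) = -√222/558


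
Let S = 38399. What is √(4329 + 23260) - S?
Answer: -38399 + √27589 ≈ -38233.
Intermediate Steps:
√(4329 + 23260) - S = √(4329 + 23260) - 1*38399 = √27589 - 38399 = -38399 + √27589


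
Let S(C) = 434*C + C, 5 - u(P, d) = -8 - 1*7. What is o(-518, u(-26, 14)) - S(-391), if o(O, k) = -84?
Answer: 170001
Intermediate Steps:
u(P, d) = 20 (u(P, d) = 5 - (-8 - 1*7) = 5 - (-8 - 7) = 5 - 1*(-15) = 5 + 15 = 20)
S(C) = 435*C
o(-518, u(-26, 14)) - S(-391) = -84 - 435*(-391) = -84 - 1*(-170085) = -84 + 170085 = 170001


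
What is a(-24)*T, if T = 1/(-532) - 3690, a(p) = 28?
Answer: -1963081/19 ≈ -1.0332e+5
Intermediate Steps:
T = -1963081/532 (T = -1/532 - 3690 = -1963081/532 ≈ -3690.0)
a(-24)*T = 28*(-1963081/532) = -1963081/19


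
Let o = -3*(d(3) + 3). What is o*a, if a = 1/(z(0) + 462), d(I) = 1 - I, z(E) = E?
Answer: -1/154 ≈ -0.0064935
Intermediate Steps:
a = 1/462 (a = 1/(0 + 462) = 1/462 ≈ 0.0021645)
o = -3 (o = -3*((1 - 1*3) + 3) = -3*((1 - 3) + 3) = -3*(-2 + 3) = -3*1 = -3)
o*a = -3*1/462 = -1/154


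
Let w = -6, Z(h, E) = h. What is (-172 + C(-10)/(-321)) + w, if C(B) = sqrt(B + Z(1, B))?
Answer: -178 - I/107 ≈ -178.0 - 0.0093458*I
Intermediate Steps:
C(B) = sqrt(1 + B) (C(B) = sqrt(B + 1) = sqrt(1 + B))
(-172 + C(-10)/(-321)) + w = (-172 + sqrt(1 - 10)/(-321)) - 6 = (-172 + sqrt(-9)*(-1/321)) - 6 = (-172 + (3*I)*(-1/321)) - 6 = (-172 - I/107) - 6 = -178 - I/107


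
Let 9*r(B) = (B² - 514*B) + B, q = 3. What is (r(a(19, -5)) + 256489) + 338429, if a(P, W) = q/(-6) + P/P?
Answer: 21416023/36 ≈ 5.9489e+5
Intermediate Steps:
a(P, W) = ½ (a(P, W) = 3/(-6) + P/P = 3*(-⅙) + 1 = -½ + 1 = ½)
r(B) = -57*B + B²/9 (r(B) = ((B² - 514*B) + B)/9 = (B² - 513*B)/9 = -57*B + B²/9)
(r(a(19, -5)) + 256489) + 338429 = ((⅑)*(½)*(-513 + ½) + 256489) + 338429 = ((⅑)*(½)*(-1025/2) + 256489) + 338429 = (-1025/36 + 256489) + 338429 = 9232579/36 + 338429 = 21416023/36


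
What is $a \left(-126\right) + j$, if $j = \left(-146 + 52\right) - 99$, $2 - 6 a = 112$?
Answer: $2117$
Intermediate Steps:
$a = - \frac{55}{3}$ ($a = \frac{1}{3} - \frac{56}{3} = - \frac{55}{3} \approx -18.333$)
$j = -193$ ($j = -94 - 99 = -193$)
$a \left(-126\right) + j = \left(- \frac{55}{3}\right) \left(-126\right) - 193 = 2310 - 193 = 2117$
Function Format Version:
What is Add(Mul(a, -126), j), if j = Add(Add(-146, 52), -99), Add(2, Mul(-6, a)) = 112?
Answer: 2117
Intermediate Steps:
a = Rational(-55, 3) (a = Add(Rational(1, 3), Mul(Rational(-1, 6), 112)) = Add(Rational(1, 3), Rational(-56, 3)) = Rational(-55, 3) ≈ -18.333)
j = -193 (j = Add(-94, -99) = -193)
Add(Mul(a, -126), j) = Add(Mul(Rational(-55, 3), -126), -193) = Add(2310, -193) = 2117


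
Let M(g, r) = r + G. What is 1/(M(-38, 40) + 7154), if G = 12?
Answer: 1/7206 ≈ 0.00013877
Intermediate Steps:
M(g, r) = 12 + r (M(g, r) = r + 12 = 12 + r)
1/(M(-38, 40) + 7154) = 1/((12 + 40) + 7154) = 1/(52 + 7154) = 1/7206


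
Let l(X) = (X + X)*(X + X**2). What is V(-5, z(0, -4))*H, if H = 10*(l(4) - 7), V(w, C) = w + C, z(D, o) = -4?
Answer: -13770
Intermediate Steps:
l(X) = 2*X*(X + X**2) (l(X) = (2*X)*(X + X**2) = 2*X*(X + X**2))
V(w, C) = C + w
H = 1530 (H = 10*(2*4**2*(1 + 4) - 7) = 10*(2*16*5 - 7) = 10*(160 - 7) = 10*153 = 1530)
V(-5, z(0, -4))*H = (-4 - 5)*1530 = -9*1530 = -13770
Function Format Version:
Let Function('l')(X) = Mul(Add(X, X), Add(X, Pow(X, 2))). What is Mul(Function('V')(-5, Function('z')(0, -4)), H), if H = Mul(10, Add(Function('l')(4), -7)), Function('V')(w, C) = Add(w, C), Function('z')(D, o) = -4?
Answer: -13770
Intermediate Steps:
Function('l')(X) = Mul(2, X, Add(X, Pow(X, 2))) (Function('l')(X) = Mul(Mul(2, X), Add(X, Pow(X, 2))) = Mul(2, X, Add(X, Pow(X, 2))))
Function('V')(w, C) = Add(C, w)
H = 1530 (H = Mul(10, Add(Mul(2, Pow(4, 2), Add(1, 4)), -7)) = Mul(10, Add(Mul(2, 16, 5), -7)) = Mul(10, Add(160, -7)) = Mul(10, 153) = 1530)
Mul(Function('V')(-5, Function('z')(0, -4)), H) = Mul(Add(-4, -5), 1530) = Mul(-9, 1530) = -13770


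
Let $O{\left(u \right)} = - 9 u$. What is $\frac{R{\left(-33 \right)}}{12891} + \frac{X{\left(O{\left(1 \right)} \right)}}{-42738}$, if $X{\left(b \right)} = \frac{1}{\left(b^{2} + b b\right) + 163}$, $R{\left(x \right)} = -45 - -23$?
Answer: $- \frac{33954399}{19894895150} \approx -0.0017067$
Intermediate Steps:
$R{\left(x \right)} = -22$ ($R{\left(x \right)} = -45 + 23 = -22$)
$X{\left(b \right)} = \frac{1}{163 + 2 b^{2}}$ ($X{\left(b \right)} = \frac{1}{\left(b^{2} + b^{2}\right) + 163} = \frac{1}{2 b^{2} + 163} = \frac{1}{163 + 2 b^{2}}$)
$\frac{R{\left(-33 \right)}}{12891} + \frac{X{\left(O{\left(1 \right)} \right)}}{-42738} = - \frac{22}{12891} + \frac{1}{\left(163 + 2 \left(\left(-9\right) 1\right)^{2}\right) \left(-42738\right)} = \left(-22\right) \frac{1}{12891} + \frac{1}{163 + 2 \left(-9\right)^{2}} \left(- \frac{1}{42738}\right) = - \frac{22}{12891} + \frac{1}{163 + 2 \cdot 81} \left(- \frac{1}{42738}\right) = - \frac{22}{12891} + \frac{1}{163 + 162} \left(- \frac{1}{42738}\right) = - \frac{22}{12891} + \frac{1}{325} \left(- \frac{1}{42738}\right) = - \frac{22}{12891} - \frac{1}{13889850} = - \frac{33954399}{19894895150}$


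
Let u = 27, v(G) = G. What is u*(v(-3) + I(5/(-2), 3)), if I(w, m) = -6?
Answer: -243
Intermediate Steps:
u*(v(-3) + I(5/(-2), 3)) = 27*(-3 - 6) = 27*(-9) = -243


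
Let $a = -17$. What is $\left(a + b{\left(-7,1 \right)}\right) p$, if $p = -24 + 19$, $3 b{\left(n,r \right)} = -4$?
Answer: $\frac{275}{3} \approx 91.667$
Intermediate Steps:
$b{\left(n,r \right)} = - \frac{4}{3}$ ($b{\left(n,r \right)} = \frac{1}{3} \left(-4\right) = - \frac{4}{3}$)
$p = -5$
$\left(a + b{\left(-7,1 \right)}\right) p = \left(-17 - \frac{4}{3}\right) \left(-5\right) = \left(- \frac{55}{3}\right) \left(-5\right) = \frac{275}{3}$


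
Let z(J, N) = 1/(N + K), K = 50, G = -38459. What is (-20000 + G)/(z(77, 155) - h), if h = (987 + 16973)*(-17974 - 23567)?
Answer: -11984095/152945653801 ≈ -7.8355e-5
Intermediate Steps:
z(J, N) = 1/(50 + N) (z(J, N) = 1/(N + 50) = 1/(50 + N))
h = -746076360 (h = 17960*(-41541) = -746076360)
(-20000 + G)/(z(77, 155) - h) = (-20000 - 38459)/(1/(50 + 155) - 1*(-746076360)) = -58459/(1/205 + 746076360) = -58459/152945653801/205 = -58459*205/152945653801 = -11984095/152945653801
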